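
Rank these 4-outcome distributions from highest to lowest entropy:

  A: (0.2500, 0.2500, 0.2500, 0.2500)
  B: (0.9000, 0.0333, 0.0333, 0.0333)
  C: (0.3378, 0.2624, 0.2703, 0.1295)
A > C > B

Key insight: Entropy is maximized by uniform distributions and minimized by concentrated distributions.

- Uniform distributions have maximum entropy log₂(4) = 2.0000 bits
- The more "peaked" or concentrated a distribution, the lower its entropy

Entropies:
  H(A) = 2.0000 bits
  H(B) = 0.6275 bits
  H(C) = 1.9274 bits

Ranking: A > C > B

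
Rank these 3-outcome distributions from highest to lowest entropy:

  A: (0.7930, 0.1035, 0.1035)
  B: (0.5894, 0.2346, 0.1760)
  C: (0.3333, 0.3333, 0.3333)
C > B > A

Key insight: Entropy is maximized by uniform distributions and minimized by concentrated distributions.

- Uniform distributions have maximum entropy log₂(3) = 1.5850 bits
- The more "peaked" or concentrated a distribution, the lower its entropy

Entropies:
  H(A) = 0.9427 bits
  H(B) = 1.3814 bits
  H(C) = 1.5850 bits

Ranking: C > B > A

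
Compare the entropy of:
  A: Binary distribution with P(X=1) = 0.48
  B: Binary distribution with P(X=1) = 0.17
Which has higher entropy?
A

For binary distributions, entropy is maximized at p=0.5 and decreases as p moves toward 0 or 1.

H(A) = H(0.48) = 0.9988 bits
H(B) = H(0.17) = 0.6577 bits

Distribution A (p=0.48) is closer to uniform (p=0.5), so it has higher entropy.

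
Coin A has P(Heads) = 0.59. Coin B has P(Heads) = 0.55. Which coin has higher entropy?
B

For binary distributions, entropy is maximized at p=0.5 and decreases as p moves toward 0 or 1.

H(A) = H(0.59) = 0.9765 bits
H(B) = H(0.55) = 0.9928 bits

Distribution B (p=0.55) is closer to uniform (p=0.5), so it has higher entropy.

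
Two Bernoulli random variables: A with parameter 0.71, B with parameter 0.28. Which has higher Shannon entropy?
A

For binary distributions, entropy is maximized at p=0.5 and decreases as p moves toward 0 or 1.

H(A) = H(0.71) = 0.8687 bits
H(B) = H(0.28) = 0.8555 bits

Distribution A (p=0.71) is closer to uniform (p=0.5), so it has higher entropy.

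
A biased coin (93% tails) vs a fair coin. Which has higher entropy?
Fair coin

The fair coin is uniform (p=0.5), maximizing binary entropy at 1 bit. The biased coin has H(0.93) ≈ 0.366 bits — its outcome is more predictable, so its entropy is lower.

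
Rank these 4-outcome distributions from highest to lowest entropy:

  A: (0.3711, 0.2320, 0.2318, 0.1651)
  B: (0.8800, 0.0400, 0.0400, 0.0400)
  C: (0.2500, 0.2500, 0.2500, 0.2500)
C > A > B

Key insight: Entropy is maximized by uniform distributions and minimized by concentrated distributions.

- Uniform distributions have maximum entropy log₂(4) = 2.0000 bits
- The more "peaked" or concentrated a distribution, the lower its entropy

Entropies:
  H(A) = 1.9376 bits
  H(B) = 0.7196 bits
  H(C) = 2.0000 bits

Ranking: C > A > B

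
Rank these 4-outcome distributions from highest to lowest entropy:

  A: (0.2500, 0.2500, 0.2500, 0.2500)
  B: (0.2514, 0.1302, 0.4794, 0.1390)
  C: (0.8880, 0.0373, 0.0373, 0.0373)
A > B > C

Key insight: Entropy is maximized by uniform distributions and minimized by concentrated distributions.

- Uniform distributions have maximum entropy log₂(4) = 2.0000 bits
- The more "peaked" or concentrated a distribution, the lower its entropy

Entropies:
  H(A) = 2.0000 bits
  H(B) = 1.7879 bits
  H(C) = 0.6834 bits

Ranking: A > B > C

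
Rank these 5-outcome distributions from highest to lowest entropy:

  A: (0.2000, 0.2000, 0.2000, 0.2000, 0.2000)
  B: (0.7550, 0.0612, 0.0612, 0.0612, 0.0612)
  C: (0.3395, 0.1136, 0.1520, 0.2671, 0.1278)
A > C > B

Key insight: Entropy is maximized by uniform distributions and minimized by concentrated distributions.

- Uniform distributions have maximum entropy log₂(5) = 2.3219 bits
- The more "peaked" or concentrated a distribution, the lower its entropy

Entropies:
  H(A) = 2.3219 bits
  H(B) = 1.2933 bits
  H(C) = 2.1867 bits

Ranking: A > C > B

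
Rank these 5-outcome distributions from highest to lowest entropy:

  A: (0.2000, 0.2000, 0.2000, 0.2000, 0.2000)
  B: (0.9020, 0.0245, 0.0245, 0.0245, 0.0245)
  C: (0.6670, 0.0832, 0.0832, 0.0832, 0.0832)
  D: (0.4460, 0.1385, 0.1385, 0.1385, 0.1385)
A > D > C > B

Key insight: Entropy is maximized by uniform distributions and minimized by concentrated distributions.

Entropies:
  H(A) = 2.3219 bits
  H(B) = 0.6586 bits
  H(C) = 1.5840 bits
  H(D) = 2.0996 bits

Ranking: A > D > C > B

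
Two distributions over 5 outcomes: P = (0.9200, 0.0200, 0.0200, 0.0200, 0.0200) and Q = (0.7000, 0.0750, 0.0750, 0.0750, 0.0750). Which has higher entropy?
Q

P is highly concentrated on one outcome (92%), making it nearly deterministic. Q spreads its mass more evenly (max 70%). The more spread-out distribution has higher entropy: H(P) ≈ 0.562 bits, H(Q) ≈ 1.481 bits.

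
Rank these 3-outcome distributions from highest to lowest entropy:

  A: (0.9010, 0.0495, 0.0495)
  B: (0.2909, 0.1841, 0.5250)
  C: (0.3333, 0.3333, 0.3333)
C > B > A

Key insight: Entropy is maximized by uniform distributions and minimized by concentrated distributions.

- Uniform distributions have maximum entropy log₂(3) = 1.5850 bits
- The more "peaked" or concentrated a distribution, the lower its entropy

Entropies:
  H(A) = 0.5648 bits
  H(B) = 1.4557 bits
  H(C) = 1.5850 bits

Ranking: C > B > A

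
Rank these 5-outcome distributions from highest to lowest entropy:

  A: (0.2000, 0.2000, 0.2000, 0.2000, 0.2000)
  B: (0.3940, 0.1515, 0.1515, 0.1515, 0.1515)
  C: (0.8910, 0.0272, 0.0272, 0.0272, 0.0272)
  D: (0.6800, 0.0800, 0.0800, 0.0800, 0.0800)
A > B > D > C

Key insight: Entropy is maximized by uniform distributions and minimized by concentrated distributions.

Entropies:
  H(A) = 2.3219 bits
  H(B) = 2.1793 bits
  H(C) = 0.7149 bits
  H(D) = 1.5444 bits

Ranking: A > B > D > C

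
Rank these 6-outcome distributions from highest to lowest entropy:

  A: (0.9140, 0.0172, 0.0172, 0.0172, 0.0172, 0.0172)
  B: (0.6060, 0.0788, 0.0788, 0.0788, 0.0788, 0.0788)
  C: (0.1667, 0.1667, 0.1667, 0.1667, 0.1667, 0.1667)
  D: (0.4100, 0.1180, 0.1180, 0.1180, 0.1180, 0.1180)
C > D > B > A

Key insight: Entropy is maximized by uniform distributions and minimized by concentrated distributions.

Entropies:
  H(A) = 0.6227 bits
  H(B) = 1.8822 bits
  H(C) = 2.5850 bits
  H(D) = 2.3464 bits

Ranking: C > D > B > A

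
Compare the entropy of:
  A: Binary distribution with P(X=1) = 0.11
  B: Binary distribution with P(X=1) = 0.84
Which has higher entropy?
B

For binary distributions, entropy is maximized at p=0.5 and decreases as p moves toward 0 or 1.

H(A) = H(0.11) = 0.4999 bits
H(B) = H(0.84) = 0.6343 bits

Distribution B (p=0.84) is closer to uniform (p=0.5), so it has higher entropy.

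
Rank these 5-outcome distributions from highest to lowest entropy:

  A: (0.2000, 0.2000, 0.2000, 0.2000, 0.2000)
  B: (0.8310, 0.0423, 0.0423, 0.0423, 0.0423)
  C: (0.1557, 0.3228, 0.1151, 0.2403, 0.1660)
A > C > B

Key insight: Entropy is maximized by uniform distributions and minimized by concentrated distributions.

- Uniform distributions have maximum entropy log₂(5) = 2.3219 bits
- The more "peaked" or concentrated a distribution, the lower its entropy

Entropies:
  H(A) = 2.3219 bits
  H(B) = 0.9934 bits
  H(C) = 2.2278 bits

Ranking: A > C > B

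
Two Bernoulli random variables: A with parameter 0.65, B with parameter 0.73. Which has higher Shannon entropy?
A

For binary distributions, entropy is maximized at p=0.5 and decreases as p moves toward 0 or 1.

H(A) = H(0.65) = 0.9341 bits
H(B) = H(0.73) = 0.8415 bits

Distribution A (p=0.65) is closer to uniform (p=0.5), so it has higher entropy.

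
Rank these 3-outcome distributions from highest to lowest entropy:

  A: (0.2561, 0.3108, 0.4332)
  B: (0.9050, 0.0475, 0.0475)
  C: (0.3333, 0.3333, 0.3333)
C > A > B

Key insight: Entropy is maximized by uniform distributions and minimized by concentrated distributions.

- Uniform distributions have maximum entropy log₂(3) = 1.5850 bits
- The more "peaked" or concentrated a distribution, the lower its entropy

Entropies:
  H(A) = 1.5501 bits
  H(B) = 0.5479 bits
  H(C) = 1.5850 bits

Ranking: C > A > B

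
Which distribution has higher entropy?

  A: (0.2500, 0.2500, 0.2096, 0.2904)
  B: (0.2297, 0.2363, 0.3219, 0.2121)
A

Both distributions are close to uniform, making this a harder comparison.

H(A) = 1.9905 bits
H(B) = 1.9802 bits

The distribution closer to uniform has higher entropy.
Answer: A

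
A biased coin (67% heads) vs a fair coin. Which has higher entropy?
Fair coin

The fair coin is uniform (p=0.5), maximizing binary entropy at 1 bit. The biased coin has H(0.67) ≈ 0.915 bits — its outcome is more predictable, so its entropy is lower.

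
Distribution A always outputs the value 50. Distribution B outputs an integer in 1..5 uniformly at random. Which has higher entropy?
B

A is deterministic, so H(A) = 0. B is uniform over 5 outcomes, so H(B) = log₂(5) = 2.322 bits. Any distribution with genuine randomness has higher entropy than a deterministic one.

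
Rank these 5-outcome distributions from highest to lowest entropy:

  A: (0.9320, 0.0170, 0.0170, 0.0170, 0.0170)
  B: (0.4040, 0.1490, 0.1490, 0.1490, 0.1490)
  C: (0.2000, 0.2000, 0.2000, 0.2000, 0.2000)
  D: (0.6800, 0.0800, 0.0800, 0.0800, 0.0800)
C > B > D > A

Key insight: Entropy is maximized by uniform distributions and minimized by concentrated distributions.

Entropies:
  H(A) = 0.4944 bits
  H(B) = 2.1652 bits
  H(C) = 2.3219 bits
  H(D) = 1.5444 bits

Ranking: C > B > D > A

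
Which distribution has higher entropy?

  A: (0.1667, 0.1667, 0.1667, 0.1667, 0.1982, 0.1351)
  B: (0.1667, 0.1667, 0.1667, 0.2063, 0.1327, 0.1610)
A

Both distributions are close to uniform, making this a harder comparison.

H(A) = 2.5763 bits
H(B) = 2.5732 bits

The distribution closer to uniform has higher entropy.
Answer: A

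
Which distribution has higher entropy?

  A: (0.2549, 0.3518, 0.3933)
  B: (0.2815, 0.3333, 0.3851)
B

Both distributions are close to uniform, making this a harder comparison.

H(A) = 1.5624 bits
H(B) = 1.5733 bits

The distribution closer to uniform has higher entropy.
Answer: B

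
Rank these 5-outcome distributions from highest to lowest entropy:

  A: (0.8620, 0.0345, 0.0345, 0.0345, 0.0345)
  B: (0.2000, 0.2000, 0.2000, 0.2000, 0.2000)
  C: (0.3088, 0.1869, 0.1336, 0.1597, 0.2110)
B > C > A

Key insight: Entropy is maximized by uniform distributions and minimized by concentrated distributions.

- Uniform distributions have maximum entropy log₂(5) = 2.3219 bits
- The more "peaked" or concentrated a distribution, the lower its entropy

Entropies:
  H(A) = 0.8550 bits
  H(B) = 2.3219 bits
  H(C) = 2.2600 bits

Ranking: B > C > A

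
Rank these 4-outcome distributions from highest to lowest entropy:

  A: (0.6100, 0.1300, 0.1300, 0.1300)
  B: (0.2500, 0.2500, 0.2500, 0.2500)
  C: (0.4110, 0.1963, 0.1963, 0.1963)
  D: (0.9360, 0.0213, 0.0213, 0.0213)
B > C > A > D

Key insight: Entropy is maximized by uniform distributions and minimized by concentrated distributions.

Entropies:
  H(A) = 1.5829 bits
  H(B) = 2.0000 bits
  H(C) = 1.9106 bits
  H(D) = 0.4446 bits

Ranking: B > C > A > D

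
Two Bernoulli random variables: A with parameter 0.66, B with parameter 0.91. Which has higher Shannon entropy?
A

For binary distributions, entropy is maximized at p=0.5 and decreases as p moves toward 0 or 1.

H(A) = H(0.66) = 0.9248 bits
H(B) = H(0.91) = 0.4365 bits

Distribution A (p=0.66) is closer to uniform (p=0.5), so it has higher entropy.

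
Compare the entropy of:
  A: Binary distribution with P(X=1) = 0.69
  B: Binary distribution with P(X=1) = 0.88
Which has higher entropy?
A

For binary distributions, entropy is maximized at p=0.5 and decreases as p moves toward 0 or 1.

H(A) = H(0.69) = 0.8932 bits
H(B) = H(0.88) = 0.5294 bits

Distribution A (p=0.69) is closer to uniform (p=0.5), so it has higher entropy.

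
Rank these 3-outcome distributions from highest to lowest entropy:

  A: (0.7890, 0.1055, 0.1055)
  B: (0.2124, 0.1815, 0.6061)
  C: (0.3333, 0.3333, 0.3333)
C > B > A

Key insight: Entropy is maximized by uniform distributions and minimized by concentrated distributions.

- Uniform distributions have maximum entropy log₂(3) = 1.5850 bits
- The more "peaked" or concentrated a distribution, the lower its entropy

Entropies:
  H(A) = 0.9544 bits
  H(B) = 1.3594 bits
  H(C) = 1.5850 bits

Ranking: C > B > A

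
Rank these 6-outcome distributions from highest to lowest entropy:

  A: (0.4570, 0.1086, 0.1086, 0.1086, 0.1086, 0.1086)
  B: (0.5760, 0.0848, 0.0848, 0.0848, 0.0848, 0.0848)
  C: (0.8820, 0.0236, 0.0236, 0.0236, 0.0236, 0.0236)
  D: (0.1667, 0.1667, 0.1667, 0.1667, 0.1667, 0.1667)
D > A > B > C

Key insight: Entropy is maximized by uniform distributions and minimized by concentrated distributions.

Entropies:
  H(A) = 2.2555 bits
  H(B) = 1.9678 bits
  H(C) = 0.7976 bits
  H(D) = 2.5850 bits

Ranking: D > A > B > C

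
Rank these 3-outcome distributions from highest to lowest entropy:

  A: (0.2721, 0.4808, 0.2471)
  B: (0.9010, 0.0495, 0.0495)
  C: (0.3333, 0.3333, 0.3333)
C > A > B

Key insight: Entropy is maximized by uniform distributions and minimized by concentrated distributions.

- Uniform distributions have maximum entropy log₂(3) = 1.5850 bits
- The more "peaked" or concentrated a distribution, the lower its entropy

Entropies:
  H(A) = 1.5173 bits
  H(B) = 0.5648 bits
  H(C) = 1.5850 bits

Ranking: C > A > B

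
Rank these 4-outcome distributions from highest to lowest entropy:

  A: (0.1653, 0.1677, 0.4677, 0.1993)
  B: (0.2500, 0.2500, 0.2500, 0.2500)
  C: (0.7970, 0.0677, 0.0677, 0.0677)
B > A > C

Key insight: Entropy is maximized by uniform distributions and minimized by concentrated distributions.

- Uniform distributions have maximum entropy log₂(4) = 2.0000 bits
- The more "peaked" or concentrated a distribution, the lower its entropy

Entropies:
  H(A) = 1.8377 bits
  H(B) = 2.0000 bits
  H(C) = 1.0496 bits

Ranking: B > A > C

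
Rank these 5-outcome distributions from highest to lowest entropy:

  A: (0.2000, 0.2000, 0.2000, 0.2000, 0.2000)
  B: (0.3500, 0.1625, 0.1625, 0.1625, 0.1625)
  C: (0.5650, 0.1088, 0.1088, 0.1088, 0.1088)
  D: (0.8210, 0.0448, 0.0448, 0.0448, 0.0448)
A > B > C > D

Key insight: Entropy is maximized by uniform distributions and minimized by concentrated distributions.

Entropies:
  H(A) = 2.3219 bits
  H(B) = 2.2341 bits
  H(C) = 1.8578 bits
  H(D) = 1.0359 bits

Ranking: A > B > C > D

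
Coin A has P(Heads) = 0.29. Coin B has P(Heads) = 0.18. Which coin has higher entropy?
A

For binary distributions, entropy is maximized at p=0.5 and decreases as p moves toward 0 or 1.

H(A) = H(0.29) = 0.8687 bits
H(B) = H(0.18) = 0.6801 bits

Distribution A (p=0.29) is closer to uniform (p=0.5), so it has higher entropy.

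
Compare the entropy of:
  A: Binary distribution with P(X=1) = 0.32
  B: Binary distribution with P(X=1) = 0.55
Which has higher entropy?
B

For binary distributions, entropy is maximized at p=0.5 and decreases as p moves toward 0 or 1.

H(A) = H(0.32) = 0.9044 bits
H(B) = H(0.55) = 0.9928 bits

Distribution B (p=0.55) is closer to uniform (p=0.5), so it has higher entropy.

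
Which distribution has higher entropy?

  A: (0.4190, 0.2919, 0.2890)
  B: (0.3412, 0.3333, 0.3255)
B

Both distributions are close to uniform, making this a harder comparison.

H(A) = 1.5620 bits
H(B) = 1.5847 bits

The distribution closer to uniform has higher entropy.
Answer: B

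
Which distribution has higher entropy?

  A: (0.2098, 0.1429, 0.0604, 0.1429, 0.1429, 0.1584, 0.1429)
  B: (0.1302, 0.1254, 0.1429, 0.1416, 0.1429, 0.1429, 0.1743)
B

Both distributions are close to uniform, making this a harder comparison.

H(A) = 2.7425 bits
H(B) = 2.8003 bits

The distribution closer to uniform has higher entropy.
Answer: B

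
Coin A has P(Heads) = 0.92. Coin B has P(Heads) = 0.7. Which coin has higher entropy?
B

For binary distributions, entropy is maximized at p=0.5 and decreases as p moves toward 0 or 1.

H(A) = H(0.92) = 0.4022 bits
H(B) = H(0.7) = 0.8813 bits

Distribution B (p=0.7) is closer to uniform (p=0.5), so it has higher entropy.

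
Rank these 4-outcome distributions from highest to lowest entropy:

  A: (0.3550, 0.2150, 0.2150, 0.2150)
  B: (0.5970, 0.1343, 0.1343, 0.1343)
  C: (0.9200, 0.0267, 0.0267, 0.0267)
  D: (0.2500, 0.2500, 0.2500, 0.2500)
D > A > B > C

Key insight: Entropy is maximized by uniform distributions and minimized by concentrated distributions.

Entropies:
  H(A) = 1.9608 bits
  H(B) = 1.6114 bits
  H(C) = 0.5290 bits
  H(D) = 2.0000 bits

Ranking: D > A > B > C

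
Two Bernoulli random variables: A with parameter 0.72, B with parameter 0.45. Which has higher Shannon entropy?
B

For binary distributions, entropy is maximized at p=0.5 and decreases as p moves toward 0 or 1.

H(A) = H(0.72) = 0.8555 bits
H(B) = H(0.45) = 0.9928 bits

Distribution B (p=0.45) is closer to uniform (p=0.5), so it has higher entropy.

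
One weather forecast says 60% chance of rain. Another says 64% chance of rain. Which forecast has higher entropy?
60% forecast

Treat each forecast as a Bernoulli distribution. Binary entropy is maximized at p=0.5 and falls off symmetrically toward 0 or 1. The 60% forecast is closer to 50%, so it is more uncertain. H(60%) ≈ 0.971 bits, H(64%) ≈ 0.943 bits.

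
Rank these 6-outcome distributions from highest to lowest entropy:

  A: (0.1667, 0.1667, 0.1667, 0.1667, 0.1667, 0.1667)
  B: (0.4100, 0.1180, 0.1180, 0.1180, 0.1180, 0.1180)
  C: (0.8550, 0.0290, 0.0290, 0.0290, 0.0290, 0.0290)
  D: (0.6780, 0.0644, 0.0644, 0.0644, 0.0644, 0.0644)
A > B > D > C

Key insight: Entropy is maximized by uniform distributions and minimized by concentrated distributions.

Entropies:
  H(A) = 2.5850 bits
  H(B) = 2.3464 bits
  H(C) = 0.9339 bits
  H(D) = 1.6542 bits

Ranking: A > B > D > C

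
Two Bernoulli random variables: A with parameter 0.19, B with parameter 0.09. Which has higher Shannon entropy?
A

For binary distributions, entropy is maximized at p=0.5 and decreases as p moves toward 0 or 1.

H(A) = H(0.19) = 0.7015 bits
H(B) = H(0.09) = 0.4365 bits

Distribution A (p=0.19) is closer to uniform (p=0.5), so it has higher entropy.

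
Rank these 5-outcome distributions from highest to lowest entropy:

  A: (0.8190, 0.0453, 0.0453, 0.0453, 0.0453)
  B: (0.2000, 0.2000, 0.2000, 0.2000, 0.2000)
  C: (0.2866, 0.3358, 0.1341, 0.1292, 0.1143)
B > C > A

Key insight: Entropy is maximized by uniform distributions and minimized by concentrated distributions.

- Uniform distributions have maximum entropy log₂(5) = 2.3219 bits
- The more "peaked" or concentrated a distribution, the lower its entropy

Entropies:
  H(A) = 1.0443 bits
  H(B) = 2.3219 bits
  H(C) = 2.1732 bits

Ranking: B > C > A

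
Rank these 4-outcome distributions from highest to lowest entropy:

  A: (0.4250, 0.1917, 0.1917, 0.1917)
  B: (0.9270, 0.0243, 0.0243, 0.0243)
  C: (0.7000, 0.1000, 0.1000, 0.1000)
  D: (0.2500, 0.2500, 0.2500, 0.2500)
D > A > C > B

Key insight: Entropy is maximized by uniform distributions and minimized by concentrated distributions.

Entropies:
  H(A) = 1.8951 bits
  H(B) = 0.4927 bits
  H(C) = 1.3568 bits
  H(D) = 2.0000 bits

Ranking: D > A > C > B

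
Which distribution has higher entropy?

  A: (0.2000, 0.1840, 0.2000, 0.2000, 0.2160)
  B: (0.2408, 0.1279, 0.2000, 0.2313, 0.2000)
A

Both distributions are close to uniform, making this a harder comparison.

H(A) = 2.3201 bits
H(B) = 2.2914 bits

The distribution closer to uniform has higher entropy.
Answer: A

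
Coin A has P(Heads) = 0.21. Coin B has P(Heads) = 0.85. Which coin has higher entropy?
A

For binary distributions, entropy is maximized at p=0.5 and decreases as p moves toward 0 or 1.

H(A) = H(0.21) = 0.7415 bits
H(B) = H(0.85) = 0.6098 bits

Distribution A (p=0.21) is closer to uniform (p=0.5), so it has higher entropy.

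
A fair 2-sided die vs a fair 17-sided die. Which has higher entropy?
17-sided die

Both are uniform distributions; for uniform over n outcomes, H = log₂(n). H(2-sided) = log₂(2) = 1.000 bits and H(17-sided) = log₂(17) = 4.087 bits. More outcomes in a uniform distribution means higher entropy.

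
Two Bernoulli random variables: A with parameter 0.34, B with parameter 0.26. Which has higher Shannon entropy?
A

For binary distributions, entropy is maximized at p=0.5 and decreases as p moves toward 0 or 1.

H(A) = H(0.34) = 0.9248 bits
H(B) = H(0.26) = 0.8267 bits

Distribution A (p=0.34) is closer to uniform (p=0.5), so it has higher entropy.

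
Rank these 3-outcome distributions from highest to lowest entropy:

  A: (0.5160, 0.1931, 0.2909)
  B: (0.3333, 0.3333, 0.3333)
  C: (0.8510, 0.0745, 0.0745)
B > A > C

Key insight: Entropy is maximized by uniform distributions and minimized by concentrated distributions.

- Uniform distributions have maximum entropy log₂(3) = 1.5850 bits
- The more "peaked" or concentrated a distribution, the lower its entropy

Entropies:
  H(A) = 1.4689 bits
  H(B) = 1.5850 bits
  H(C) = 0.7563 bits

Ranking: B > A > C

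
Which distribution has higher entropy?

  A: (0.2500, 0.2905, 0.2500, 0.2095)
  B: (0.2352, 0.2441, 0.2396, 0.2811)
B

Both distributions are close to uniform, making this a harder comparison.

H(A) = 1.9905 bits
H(B) = 1.9962 bits

The distribution closer to uniform has higher entropy.
Answer: B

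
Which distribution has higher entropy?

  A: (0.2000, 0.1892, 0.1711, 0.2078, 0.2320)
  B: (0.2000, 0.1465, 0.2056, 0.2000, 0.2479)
A

Both distributions are close to uniform, making this a harder comparison.

H(A) = 2.3146 bits
H(B) = 2.3027 bits

The distribution closer to uniform has higher entropy.
Answer: A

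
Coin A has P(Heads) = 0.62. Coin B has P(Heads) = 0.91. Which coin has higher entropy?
A

For binary distributions, entropy is maximized at p=0.5 and decreases as p moves toward 0 or 1.

H(A) = H(0.62) = 0.9580 bits
H(B) = H(0.91) = 0.4365 bits

Distribution A (p=0.62) is closer to uniform (p=0.5), so it has higher entropy.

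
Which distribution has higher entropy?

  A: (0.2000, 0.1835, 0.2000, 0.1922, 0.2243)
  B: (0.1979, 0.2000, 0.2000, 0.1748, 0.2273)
A

Both distributions are close to uniform, making this a harder comparison.

H(A) = 2.3187 bits
H(B) = 2.3170 bits

The distribution closer to uniform has higher entropy.
Answer: A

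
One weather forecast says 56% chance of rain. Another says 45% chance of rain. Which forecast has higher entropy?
45% forecast

Treat each forecast as a Bernoulli distribution. Binary entropy is maximized at p=0.5 and falls off symmetrically toward 0 or 1. The 45% forecast is closer to 50%, so it is more uncertain. H(56%) ≈ 0.990 bits, H(45%) ≈ 0.993 bits.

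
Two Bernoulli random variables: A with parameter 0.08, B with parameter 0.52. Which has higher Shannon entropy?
B

For binary distributions, entropy is maximized at p=0.5 and decreases as p moves toward 0 or 1.

H(A) = H(0.08) = 0.4022 bits
H(B) = H(0.52) = 0.9988 bits

Distribution B (p=0.52) is closer to uniform (p=0.5), so it has higher entropy.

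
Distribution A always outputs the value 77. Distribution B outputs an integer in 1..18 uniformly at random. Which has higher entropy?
B

A is deterministic, so H(A) = 0. B is uniform over 18 outcomes, so H(B) = log₂(18) = 4.170 bits. Any distribution with genuine randomness has higher entropy than a deterministic one.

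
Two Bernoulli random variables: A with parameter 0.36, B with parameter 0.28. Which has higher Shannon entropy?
A

For binary distributions, entropy is maximized at p=0.5 and decreases as p moves toward 0 or 1.

H(A) = H(0.36) = 0.9427 bits
H(B) = H(0.28) = 0.8555 bits

Distribution A (p=0.36) is closer to uniform (p=0.5), so it has higher entropy.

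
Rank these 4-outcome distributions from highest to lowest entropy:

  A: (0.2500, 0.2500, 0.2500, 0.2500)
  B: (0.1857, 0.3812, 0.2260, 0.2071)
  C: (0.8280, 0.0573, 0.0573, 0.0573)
A > B > C

Key insight: Entropy is maximized by uniform distributions and minimized by concentrated distributions.

- Uniform distributions have maximum entropy log₂(4) = 2.0000 bits
- The more "peaked" or concentrated a distribution, the lower its entropy

Entropies:
  H(A) = 2.0000 bits
  H(B) = 1.9368 bits
  H(C) = 0.9349 bits

Ranking: A > B > C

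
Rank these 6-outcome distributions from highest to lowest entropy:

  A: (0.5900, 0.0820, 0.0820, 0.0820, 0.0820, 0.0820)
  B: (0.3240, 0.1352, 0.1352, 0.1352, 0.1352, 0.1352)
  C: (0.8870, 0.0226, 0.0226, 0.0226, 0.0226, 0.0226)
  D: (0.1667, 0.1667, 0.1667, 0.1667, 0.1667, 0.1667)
D > B > A > C

Key insight: Entropy is maximized by uniform distributions and minimized by concentrated distributions.

Entropies:
  H(A) = 1.9285 bits
  H(B) = 2.4783 bits
  H(C) = 0.7713 bits
  H(D) = 2.5850 bits

Ranking: D > B > A > C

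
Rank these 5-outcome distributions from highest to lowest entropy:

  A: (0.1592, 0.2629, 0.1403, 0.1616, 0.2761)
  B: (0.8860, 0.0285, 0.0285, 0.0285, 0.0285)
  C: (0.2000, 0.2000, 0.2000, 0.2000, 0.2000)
C > A > B

Key insight: Entropy is maximized by uniform distributions and minimized by concentrated distributions.

- Uniform distributions have maximum entropy log₂(5) = 2.3219 bits
- The more "peaked" or concentrated a distribution, the lower its entropy

Entropies:
  H(A) = 2.2638 bits
  H(B) = 0.7399 bits
  H(C) = 2.3219 bits

Ranking: C > A > B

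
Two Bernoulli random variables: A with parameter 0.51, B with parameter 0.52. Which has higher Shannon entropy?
A

For binary distributions, entropy is maximized at p=0.5 and decreases as p moves toward 0 or 1.

H(A) = H(0.51) = 0.9997 bits
H(B) = H(0.52) = 0.9988 bits

Distribution A (p=0.51) is closer to uniform (p=0.5), so it has higher entropy.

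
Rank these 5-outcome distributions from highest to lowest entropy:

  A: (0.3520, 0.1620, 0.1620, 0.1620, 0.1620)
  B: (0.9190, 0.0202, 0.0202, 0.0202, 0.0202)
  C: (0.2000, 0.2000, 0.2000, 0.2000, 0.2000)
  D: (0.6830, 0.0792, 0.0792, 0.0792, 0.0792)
C > A > D > B

Key insight: Entropy is maximized by uniform distributions and minimized by concentrated distributions.

Entropies:
  H(A) = 2.2318 bits
  H(B) = 0.5677 bits
  H(C) = 2.3219 bits
  H(D) = 1.5351 bits

Ranking: C > A > D > B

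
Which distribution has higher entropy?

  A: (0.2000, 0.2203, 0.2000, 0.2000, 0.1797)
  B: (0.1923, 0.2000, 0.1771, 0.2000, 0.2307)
A

Both distributions are close to uniform, making this a harder comparison.

H(A) = 2.3189 bits
H(B) = 2.3165 bits

The distribution closer to uniform has higher entropy.
Answer: A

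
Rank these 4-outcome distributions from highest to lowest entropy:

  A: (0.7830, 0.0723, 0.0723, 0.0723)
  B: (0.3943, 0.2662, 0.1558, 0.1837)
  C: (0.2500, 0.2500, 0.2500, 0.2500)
C > B > A

Key insight: Entropy is maximized by uniform distributions and minimized by concentrated distributions.

- Uniform distributions have maximum entropy log₂(4) = 2.0000 bits
- The more "peaked" or concentrated a distribution, the lower its entropy

Entropies:
  H(A) = 1.0986 bits
  H(B) = 1.9047 bits
  H(C) = 2.0000 bits

Ranking: C > B > A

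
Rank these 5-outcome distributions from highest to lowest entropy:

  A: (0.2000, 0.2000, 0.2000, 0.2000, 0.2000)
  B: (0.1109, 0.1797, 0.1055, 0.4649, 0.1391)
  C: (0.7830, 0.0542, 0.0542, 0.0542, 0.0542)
A > B > C

Key insight: Entropy is maximized by uniform distributions and minimized by concentrated distributions.

- Uniform distributions have maximum entropy log₂(5) = 2.3219 bits
- The more "peaked" or concentrated a distribution, the lower its entropy

Entropies:
  H(A) = 2.3219 bits
  H(B) = 2.0487 bits
  H(C) = 1.1887 bits

Ranking: A > B > C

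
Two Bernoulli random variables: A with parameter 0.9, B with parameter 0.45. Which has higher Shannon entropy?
B

For binary distributions, entropy is maximized at p=0.5 and decreases as p moves toward 0 or 1.

H(A) = H(0.9) = 0.4690 bits
H(B) = H(0.45) = 0.9928 bits

Distribution B (p=0.45) is closer to uniform (p=0.5), so it has higher entropy.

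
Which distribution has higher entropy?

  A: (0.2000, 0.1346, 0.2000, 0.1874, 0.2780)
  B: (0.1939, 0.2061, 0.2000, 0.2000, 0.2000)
B

Both distributions are close to uniform, making this a harder comparison.

H(A) = 2.2844 bits
H(B) = 2.3217 bits

The distribution closer to uniform has higher entropy.
Answer: B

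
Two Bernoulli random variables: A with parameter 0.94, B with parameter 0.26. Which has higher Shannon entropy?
B

For binary distributions, entropy is maximized at p=0.5 and decreases as p moves toward 0 or 1.

H(A) = H(0.94) = 0.3274 bits
H(B) = H(0.26) = 0.8267 bits

Distribution B (p=0.26) is closer to uniform (p=0.5), so it has higher entropy.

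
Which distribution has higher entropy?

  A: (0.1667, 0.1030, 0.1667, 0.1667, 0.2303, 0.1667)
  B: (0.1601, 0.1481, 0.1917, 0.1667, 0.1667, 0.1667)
B

Both distributions are close to uniform, making this a harder comparison.

H(A) = 2.5490 bits
H(B) = 2.5806 bits

The distribution closer to uniform has higher entropy.
Answer: B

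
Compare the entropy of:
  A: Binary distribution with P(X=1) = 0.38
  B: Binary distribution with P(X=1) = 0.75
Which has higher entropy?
A

For binary distributions, entropy is maximized at p=0.5 and decreases as p moves toward 0 or 1.

H(A) = H(0.38) = 0.9580 bits
H(B) = H(0.75) = 0.8113 bits

Distribution A (p=0.38) is closer to uniform (p=0.5), so it has higher entropy.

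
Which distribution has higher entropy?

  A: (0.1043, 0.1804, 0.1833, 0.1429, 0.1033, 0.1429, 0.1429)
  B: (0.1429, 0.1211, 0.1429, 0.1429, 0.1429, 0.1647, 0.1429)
B

Both distributions are close to uniform, making this a harder comparison.

H(A) = 2.7762 bits
H(B) = 2.8025 bits

The distribution closer to uniform has higher entropy.
Answer: B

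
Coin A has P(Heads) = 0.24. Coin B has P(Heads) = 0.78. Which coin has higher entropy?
A

For binary distributions, entropy is maximized at p=0.5 and decreases as p moves toward 0 or 1.

H(A) = H(0.24) = 0.7950 bits
H(B) = H(0.78) = 0.7602 bits

Distribution A (p=0.24) is closer to uniform (p=0.5), so it has higher entropy.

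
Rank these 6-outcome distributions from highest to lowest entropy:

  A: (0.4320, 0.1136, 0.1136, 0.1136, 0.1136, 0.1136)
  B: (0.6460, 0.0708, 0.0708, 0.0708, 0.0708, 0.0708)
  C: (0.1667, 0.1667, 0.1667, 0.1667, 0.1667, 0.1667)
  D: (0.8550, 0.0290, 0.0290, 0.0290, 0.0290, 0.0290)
C > A > B > D

Key insight: Entropy is maximized by uniform distributions and minimized by concentrated distributions.

Entropies:
  H(A) = 2.3055 bits
  H(B) = 1.7596 bits
  H(C) = 2.5850 bits
  H(D) = 0.9339 bits

Ranking: C > A > B > D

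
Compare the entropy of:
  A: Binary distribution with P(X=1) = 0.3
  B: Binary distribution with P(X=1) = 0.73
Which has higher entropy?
A

For binary distributions, entropy is maximized at p=0.5 and decreases as p moves toward 0 or 1.

H(A) = H(0.3) = 0.8813 bits
H(B) = H(0.73) = 0.8415 bits

Distribution A (p=0.3) is closer to uniform (p=0.5), so it has higher entropy.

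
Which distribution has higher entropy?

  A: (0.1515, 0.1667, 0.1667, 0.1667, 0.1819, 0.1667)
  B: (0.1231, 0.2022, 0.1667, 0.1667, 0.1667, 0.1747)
A

Both distributions are close to uniform, making this a harder comparison.

H(A) = 2.5830 bits
H(B) = 2.5705 bits

The distribution closer to uniform has higher entropy.
Answer: A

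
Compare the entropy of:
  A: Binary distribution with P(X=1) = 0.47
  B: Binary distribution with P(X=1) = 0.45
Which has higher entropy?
A

For binary distributions, entropy is maximized at p=0.5 and decreases as p moves toward 0 or 1.

H(A) = H(0.47) = 0.9974 bits
H(B) = H(0.45) = 0.9928 bits

Distribution A (p=0.47) is closer to uniform (p=0.5), so it has higher entropy.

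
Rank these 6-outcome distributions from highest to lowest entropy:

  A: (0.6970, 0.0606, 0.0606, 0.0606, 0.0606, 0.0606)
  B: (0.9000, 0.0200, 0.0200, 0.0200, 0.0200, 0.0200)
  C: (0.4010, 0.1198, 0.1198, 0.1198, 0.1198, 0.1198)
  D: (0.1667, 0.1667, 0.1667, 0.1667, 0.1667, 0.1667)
D > C > A > B

Key insight: Entropy is maximized by uniform distributions and minimized by concentrated distributions.

Entropies:
  H(A) = 1.5885 bits
  H(B) = 0.7012 bits
  H(C) = 2.3624 bits
  H(D) = 2.5850 bits

Ranking: D > C > A > B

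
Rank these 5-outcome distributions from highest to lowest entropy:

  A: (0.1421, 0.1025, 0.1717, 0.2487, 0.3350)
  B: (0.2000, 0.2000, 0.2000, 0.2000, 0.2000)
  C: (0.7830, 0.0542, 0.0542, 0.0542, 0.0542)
B > A > C

Key insight: Entropy is maximized by uniform distributions and minimized by concentrated distributions.

- Uniform distributions have maximum entropy log₂(5) = 2.3219 bits
- The more "peaked" or concentrated a distribution, the lower its entropy

Entropies:
  H(A) = 2.2011 bits
  H(B) = 2.3219 bits
  H(C) = 1.1887 bits

Ranking: B > A > C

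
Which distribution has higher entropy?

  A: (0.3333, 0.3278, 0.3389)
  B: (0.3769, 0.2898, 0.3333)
A

Both distributions are close to uniform, making this a harder comparison.

H(A) = 1.5848 bits
H(B) = 1.5767 bits

The distribution closer to uniform has higher entropy.
Answer: A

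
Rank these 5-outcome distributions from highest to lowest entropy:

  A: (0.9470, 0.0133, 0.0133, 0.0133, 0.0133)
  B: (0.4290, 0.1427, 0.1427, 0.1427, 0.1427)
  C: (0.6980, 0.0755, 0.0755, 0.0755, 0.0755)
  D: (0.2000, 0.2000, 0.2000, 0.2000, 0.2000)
D > B > C > A

Key insight: Entropy is maximized by uniform distributions and minimized by concentrated distributions.

Entropies:
  H(A) = 0.4050 bits
  H(B) = 2.1274 bits
  H(C) = 1.4877 bits
  H(D) = 2.3219 bits

Ranking: D > B > C > A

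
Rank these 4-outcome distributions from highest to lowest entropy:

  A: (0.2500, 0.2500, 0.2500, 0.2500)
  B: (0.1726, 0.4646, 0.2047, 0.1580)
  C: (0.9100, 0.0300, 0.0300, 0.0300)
A > B > C

Key insight: Entropy is maximized by uniform distributions and minimized by concentrated distributions.

- Uniform distributions have maximum entropy log₂(4) = 2.0000 bits
- The more "peaked" or concentrated a distribution, the lower its entropy

Entropies:
  H(A) = 2.0000 bits
  H(B) = 1.8404 bits
  H(C) = 0.5791 bits

Ranking: A > B > C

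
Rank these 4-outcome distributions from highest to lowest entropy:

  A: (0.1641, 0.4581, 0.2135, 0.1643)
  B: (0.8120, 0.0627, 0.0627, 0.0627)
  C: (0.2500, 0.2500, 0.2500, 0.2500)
C > A > B

Key insight: Entropy is maximized by uniform distributions and minimized by concentrated distributions.

- Uniform distributions have maximum entropy log₂(4) = 2.0000 bits
- The more "peaked" or concentrated a distribution, the lower its entropy

Entropies:
  H(A) = 1.8475 bits
  H(B) = 0.9952 bits
  H(C) = 2.0000 bits

Ranking: C > A > B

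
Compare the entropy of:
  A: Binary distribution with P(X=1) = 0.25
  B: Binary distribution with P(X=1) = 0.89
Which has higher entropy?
A

For binary distributions, entropy is maximized at p=0.5 and decreases as p moves toward 0 or 1.

H(A) = H(0.25) = 0.8113 bits
H(B) = H(0.89) = 0.4999 bits

Distribution A (p=0.25) is closer to uniform (p=0.5), so it has higher entropy.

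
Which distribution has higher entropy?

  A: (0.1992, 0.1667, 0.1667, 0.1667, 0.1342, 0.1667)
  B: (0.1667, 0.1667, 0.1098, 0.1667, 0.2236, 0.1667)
A

Both distributions are close to uniform, making this a harder comparison.

H(A) = 2.5758 bits
H(B) = 2.5564 bits

The distribution closer to uniform has higher entropy.
Answer: A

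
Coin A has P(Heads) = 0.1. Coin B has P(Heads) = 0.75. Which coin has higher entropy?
B

For binary distributions, entropy is maximized at p=0.5 and decreases as p moves toward 0 or 1.

H(A) = H(0.1) = 0.4690 bits
H(B) = H(0.75) = 0.8113 bits

Distribution B (p=0.75) is closer to uniform (p=0.5), so it has higher entropy.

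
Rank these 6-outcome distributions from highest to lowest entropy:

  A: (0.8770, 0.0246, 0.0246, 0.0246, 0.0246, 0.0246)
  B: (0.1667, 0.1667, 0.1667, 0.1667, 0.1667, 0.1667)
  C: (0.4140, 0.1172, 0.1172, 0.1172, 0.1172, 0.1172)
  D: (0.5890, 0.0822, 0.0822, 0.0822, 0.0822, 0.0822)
B > C > D > A

Key insight: Entropy is maximized by uniform distributions and minimized by concentrated distributions.

Entropies:
  H(A) = 0.8235 bits
  H(B) = 2.5850 bits
  H(C) = 2.3392 bits
  H(D) = 1.9313 bits

Ranking: B > C > D > A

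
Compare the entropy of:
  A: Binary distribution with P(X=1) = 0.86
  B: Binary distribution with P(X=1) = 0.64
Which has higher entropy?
B

For binary distributions, entropy is maximized at p=0.5 and decreases as p moves toward 0 or 1.

H(A) = H(0.86) = 0.5842 bits
H(B) = H(0.64) = 0.9427 bits

Distribution B (p=0.64) is closer to uniform (p=0.5), so it has higher entropy.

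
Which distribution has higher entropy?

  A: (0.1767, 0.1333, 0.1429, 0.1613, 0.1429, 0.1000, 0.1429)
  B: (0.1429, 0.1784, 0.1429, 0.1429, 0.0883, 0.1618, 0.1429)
A

Both distributions are close to uniform, making this a harder comparison.

H(A) = 2.7895 bits
H(B) = 2.7823 bits

The distribution closer to uniform has higher entropy.
Answer: A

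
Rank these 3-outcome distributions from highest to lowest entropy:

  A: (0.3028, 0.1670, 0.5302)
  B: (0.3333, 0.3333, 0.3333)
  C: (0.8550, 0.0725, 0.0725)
B > A > C

Key insight: Entropy is maximized by uniform distributions and minimized by concentrated distributions.

- Uniform distributions have maximum entropy log₂(3) = 1.5850 bits
- The more "peaked" or concentrated a distribution, the lower its entropy

Entropies:
  H(A) = 1.4385 bits
  H(B) = 1.5850 bits
  H(C) = 0.7422 bits

Ranking: B > A > C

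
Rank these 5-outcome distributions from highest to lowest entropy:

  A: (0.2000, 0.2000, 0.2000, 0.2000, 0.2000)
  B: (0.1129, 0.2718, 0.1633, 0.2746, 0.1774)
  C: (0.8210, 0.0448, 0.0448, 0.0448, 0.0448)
A > B > C

Key insight: Entropy is maximized by uniform distributions and minimized by concentrated distributions.

- Uniform distributions have maximum entropy log₂(5) = 2.3219 bits
- The more "peaked" or concentrated a distribution, the lower its entropy

Entropies:
  H(A) = 2.3219 bits
  H(B) = 2.2477 bits
  H(C) = 1.0359 bits

Ranking: A > B > C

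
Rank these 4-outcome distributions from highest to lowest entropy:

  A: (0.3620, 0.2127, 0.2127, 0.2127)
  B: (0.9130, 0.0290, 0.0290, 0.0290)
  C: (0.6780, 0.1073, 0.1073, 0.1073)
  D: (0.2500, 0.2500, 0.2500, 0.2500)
D > A > C > B

Key insight: Entropy is maximized by uniform distributions and minimized by concentrated distributions.

Entropies:
  H(A) = 1.9555 bits
  H(B) = 0.5643 bits
  H(C) = 1.4169 bits
  H(D) = 2.0000 bits

Ranking: D > A > C > B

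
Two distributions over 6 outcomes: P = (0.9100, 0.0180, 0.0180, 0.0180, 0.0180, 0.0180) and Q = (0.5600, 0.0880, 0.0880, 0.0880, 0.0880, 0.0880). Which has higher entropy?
Q

P is highly concentrated on one outcome (91%), making it nearly deterministic. Q spreads its mass more evenly (max 56%). The more spread-out distribution has higher entropy: H(P) ≈ 0.645 bits, H(Q) ≈ 2.011 bits.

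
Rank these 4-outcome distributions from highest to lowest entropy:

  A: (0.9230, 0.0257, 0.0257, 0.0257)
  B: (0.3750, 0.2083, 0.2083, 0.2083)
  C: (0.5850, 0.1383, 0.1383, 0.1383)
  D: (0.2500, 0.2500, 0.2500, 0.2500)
D > B > C > A

Key insight: Entropy is maximized by uniform distributions and minimized by concentrated distributions.

Entropies:
  H(A) = 0.5136 bits
  H(B) = 1.9450 bits
  H(C) = 1.6368 bits
  H(D) = 2.0000 bits

Ranking: D > B > C > A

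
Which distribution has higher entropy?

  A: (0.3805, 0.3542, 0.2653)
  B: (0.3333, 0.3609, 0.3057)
B

Both distributions are close to uniform, making this a harder comparison.

H(A) = 1.5687 bits
H(B) = 1.5817 bits

The distribution closer to uniform has higher entropy.
Answer: B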